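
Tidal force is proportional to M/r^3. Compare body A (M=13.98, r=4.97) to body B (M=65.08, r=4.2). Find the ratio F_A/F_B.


Ratio = (M1/r1^3) / (M2/r2^3) = (13.98/4.97^3) / (65.08/4.2^3) = 0.1296

0.1296


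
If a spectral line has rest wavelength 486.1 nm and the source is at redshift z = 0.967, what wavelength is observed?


lam_obs = lam_emit * (1 + z) = 486.1 * (1 + 0.967) = 956.1587

956.1587 nm


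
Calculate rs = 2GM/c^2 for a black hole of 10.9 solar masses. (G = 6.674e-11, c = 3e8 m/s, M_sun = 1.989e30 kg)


M = 10.9 * 1.989e30 kg = 2.16801e+31 kg. rs = 2GM/c^2 = 2 * 6.674e-11 * 2.16801e+31 / (3e8)^2 = 32153.9972

32153.9972 m


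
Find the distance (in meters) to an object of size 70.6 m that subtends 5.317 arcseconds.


D = size / theta_rad, theta_rad = 5.317 * pi/(180*3600) = 2.578e-05, D = 2.739e+06

2.739e+06 m


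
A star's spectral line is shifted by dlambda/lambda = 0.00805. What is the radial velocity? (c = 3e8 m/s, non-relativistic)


v = (dlambda/lambda) * c = 0.00805 * 3e8 = 2.415e+06

2.415e+06 m/s


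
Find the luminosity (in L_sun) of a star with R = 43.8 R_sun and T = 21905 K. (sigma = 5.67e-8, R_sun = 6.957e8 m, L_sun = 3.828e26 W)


R = 43.8 * 6.957e8 m = 3.047166e+10 m. L = 4*pi*R^2*sigma*T^4 = 4*pi*(3.047166e+10)^2 * 5.67e-8 * 21905^4 = 1.523204383e+32 W. L/L_sun = 1.523204383e+32 / 3.828e26 = 397911.2808

397911.2808 L_sun


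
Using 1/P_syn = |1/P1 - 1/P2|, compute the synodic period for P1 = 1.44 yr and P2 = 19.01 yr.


1/P_syn = |1/P1 - 1/P2| = |1/1.44 - 1/19.01| => P_syn = 1.558

1.558 years


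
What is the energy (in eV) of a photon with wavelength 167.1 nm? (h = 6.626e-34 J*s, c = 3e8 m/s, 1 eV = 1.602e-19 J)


E = hc/lambda = 6.626e-34 * 3e8 / 1.671e-07 = 1.190e-18 J = 7.4256 eV

7.4256 eV


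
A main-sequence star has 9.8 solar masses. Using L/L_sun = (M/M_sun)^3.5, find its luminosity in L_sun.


L/L_sun = (M/M_sun)^3.5 = 9.8^3.5 = 2946.397

2946.397 L_sun


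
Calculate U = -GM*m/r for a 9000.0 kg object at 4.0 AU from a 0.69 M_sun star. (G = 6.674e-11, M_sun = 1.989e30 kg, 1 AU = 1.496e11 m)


M = 0.69 * 1.989e30 kg = 1.37241e+30 kg; r = 4.0 AU * 1.496e11 m/AU = 5.984e+11 m. U = -GM*m/r = -(6.674e-11 * 1.37241e+30 * 9000.0) / 5.984e+11 = -1.378e+12

-1.378e+12 J


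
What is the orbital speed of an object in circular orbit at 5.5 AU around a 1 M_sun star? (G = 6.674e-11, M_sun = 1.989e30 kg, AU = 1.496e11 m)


v = sqrt(GM/r) = sqrt(6.674e-11 * 1.989e+30 / 8.228e+11) = 12701.7439

12701.7439 m/s


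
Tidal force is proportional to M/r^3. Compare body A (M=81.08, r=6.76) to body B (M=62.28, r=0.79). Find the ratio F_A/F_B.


Ratio = (M1/r1^3) / (M2/r2^3) = (81.08/6.76^3) / (62.28/0.79^3) = 0.0021

0.0021


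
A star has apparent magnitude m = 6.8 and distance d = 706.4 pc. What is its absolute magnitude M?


M = m - 5*log10(d) + 5 = 6.8 - 5*log10(706.4) + 5 = -2.4453

-2.4453


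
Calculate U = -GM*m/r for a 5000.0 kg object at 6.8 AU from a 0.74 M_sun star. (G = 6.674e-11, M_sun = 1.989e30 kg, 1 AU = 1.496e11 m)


M = 0.74 * 1.989e30 kg = 1.47186e+30 kg; r = 6.8 AU * 1.496e11 m/AU = 1.01728e+12 m. U = -GM*m/r = -(6.674e-11 * 1.47186e+30 * 5000.0) / 1.01728e+12 = -4.828e+11

-4.828e+11 J


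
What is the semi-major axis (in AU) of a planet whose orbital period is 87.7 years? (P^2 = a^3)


a = P^(2/3) = 87.7^(2/3) = 19.7394

19.7394 AU


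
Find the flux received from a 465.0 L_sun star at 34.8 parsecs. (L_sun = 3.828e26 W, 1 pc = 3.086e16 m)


F = L / (4*pi*d^2) = 1.780e+29 / (4*pi*(1.074e+18)^2) = 1.228e-08

1.228e-08 W/m^2


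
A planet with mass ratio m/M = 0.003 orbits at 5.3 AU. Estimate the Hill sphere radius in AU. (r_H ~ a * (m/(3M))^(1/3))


r_H = a * (m/3M)^(1/3) = 5.3 * (0.003/3)^(1/3) = 0.53

0.53 AU


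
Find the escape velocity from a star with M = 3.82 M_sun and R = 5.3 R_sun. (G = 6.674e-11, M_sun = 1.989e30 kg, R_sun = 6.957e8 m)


M = 3.82 * 1.989e30 kg = 7.59798e+30 kg; R = 5.3 * 6.957e8 m = 3.68721e+09 m. v_esc = sqrt(2GM/R) = sqrt(2 * 6.674e-11 * 7.59798e+30 / 3.68721e+09) = 524455.0064

524455.0064 m/s


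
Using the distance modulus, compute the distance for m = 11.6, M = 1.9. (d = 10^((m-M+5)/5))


d = 10^((m - M + 5)/5) = 10^((11.6 - 1.9 + 5)/5) = 870.9636

870.9636 pc


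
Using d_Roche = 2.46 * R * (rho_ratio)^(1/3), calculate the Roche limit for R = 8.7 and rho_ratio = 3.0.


d_Roche = 2.46 * 8.7 * 3.0^(1/3) = 30.867

30.867


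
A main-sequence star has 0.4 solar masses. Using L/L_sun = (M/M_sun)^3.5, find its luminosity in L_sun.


L/L_sun = (M/M_sun)^3.5 = 0.4^3.5 = 0.0405

0.0405 L_sun


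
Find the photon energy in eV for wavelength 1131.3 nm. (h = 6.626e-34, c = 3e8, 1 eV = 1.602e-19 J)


E = hc/lambda = 6.626e-34 * 3e8 / 1.131e-06 = 1.757e-19 J = 1.0968 eV

1.0968 eV


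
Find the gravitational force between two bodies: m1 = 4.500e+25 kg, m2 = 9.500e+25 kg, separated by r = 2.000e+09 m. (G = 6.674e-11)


F = G*m1*m2/r^2 = 6.674e-11 * 4.500e+25 * 9.500e+25 / (2.000e+09)^2 = 6.674e-11 * 4.275e+51 / 4.000e+18 = 7.133e+22

7.133e+22 N


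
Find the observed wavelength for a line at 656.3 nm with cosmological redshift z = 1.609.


lam_obs = lam_emit * (1 + z) = 656.3 * (1 + 1.609) = 1712.2867

1712.2867 nm


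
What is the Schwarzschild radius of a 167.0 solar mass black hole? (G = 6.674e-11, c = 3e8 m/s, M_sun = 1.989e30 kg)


M = 167.0 * 1.989e30 kg = 3.32163e+32 kg. rs = 2GM/c^2 = 2 * 6.674e-11 * 3.32163e+32 / (3e8)^2 = 492634.636

492634.636 m


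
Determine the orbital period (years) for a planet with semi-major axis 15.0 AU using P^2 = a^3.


P = a^(3/2) = 15.0^1.5 = 58.0948

58.0948 years


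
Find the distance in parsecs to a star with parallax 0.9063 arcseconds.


d = 1/p = 1/0.9063 = 1.1034

1.1034 pc


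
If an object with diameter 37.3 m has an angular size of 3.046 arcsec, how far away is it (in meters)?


D = size / theta_rad, theta_rad = 3.046 * pi/(180*3600) = 1.477e-05, D = 2.526e+06

2.526e+06 m


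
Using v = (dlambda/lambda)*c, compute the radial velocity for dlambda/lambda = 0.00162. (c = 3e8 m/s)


v = (dlambda/lambda) * c = 0.00162 * 3e8 = 486000.0

486000.0 m/s


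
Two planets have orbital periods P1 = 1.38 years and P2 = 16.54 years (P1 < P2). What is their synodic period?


1/P_syn = |1/P1 - 1/P2| = |1/1.38 - 1/16.54| => P_syn = 1.5056

1.5056 years


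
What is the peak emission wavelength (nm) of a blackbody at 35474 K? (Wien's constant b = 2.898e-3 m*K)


lam_max = b / T = 2.898e-3 / 35474 = 8.169e-08 m = 81.6936 nm

81.6936 nm


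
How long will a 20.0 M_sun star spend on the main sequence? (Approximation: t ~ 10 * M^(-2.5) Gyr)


t = 10 * M^(-2.5) = 10 * 20.0^(-2.5) = 0.0056

0.0056 Gyr


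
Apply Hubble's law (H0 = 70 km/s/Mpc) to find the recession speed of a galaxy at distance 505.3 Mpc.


v = H0 * d = 70 * 505.3 = 35371.0

35371.0 km/s


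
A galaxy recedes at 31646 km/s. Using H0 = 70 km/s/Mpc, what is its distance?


d = v / H0 = 31646 / 70 = 452.0857

452.0857 Mpc


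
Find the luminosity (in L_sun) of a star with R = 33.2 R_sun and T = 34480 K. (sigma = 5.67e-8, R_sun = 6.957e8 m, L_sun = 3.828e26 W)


R = 33.2 * 6.957e8 m = 2.309724e+10 m. L = 4*pi*R^2*sigma*T^4 = 4*pi*(2.309724e+10)^2 * 5.67e-8 * 34480^4 = 5.372570531e+32 W. L/L_sun = 5.372570531e+32 / 3.828e26 = 1.403e+06

1.403e+06 L_sun


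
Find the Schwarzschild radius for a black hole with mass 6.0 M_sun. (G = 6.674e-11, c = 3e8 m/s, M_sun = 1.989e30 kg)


M = 6.0 * 1.989e30 kg = 1.1934e+31 kg. rs = 2GM/c^2 = 2 * 6.674e-11 * 1.1934e+31 / (3e8)^2 = 17699.448

17699.448 m


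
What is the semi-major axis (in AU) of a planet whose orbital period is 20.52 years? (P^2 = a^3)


a = P^(2/3) = 20.52^(2/3) = 7.4952

7.4952 AU


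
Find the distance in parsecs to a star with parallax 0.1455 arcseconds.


d = 1/p = 1/0.1455 = 6.8729

6.8729 pc


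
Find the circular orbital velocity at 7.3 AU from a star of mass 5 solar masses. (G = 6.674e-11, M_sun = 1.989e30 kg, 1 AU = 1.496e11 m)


v = sqrt(GM/r) = sqrt(6.674e-11 * 9.945e+30 / 1.092e+12) = 24652.9144

24652.9144 m/s


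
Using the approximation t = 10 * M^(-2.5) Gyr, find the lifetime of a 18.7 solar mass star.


t = 10 * M^(-2.5) = 10 * 18.7^(-2.5) = 0.0066

0.0066 Gyr


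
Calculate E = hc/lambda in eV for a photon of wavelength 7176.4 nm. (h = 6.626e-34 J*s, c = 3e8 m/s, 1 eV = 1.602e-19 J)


E = hc/lambda = 6.626e-34 * 3e8 / 7.176e-06 = 2.770e-20 J = 0.1729 eV

0.1729 eV


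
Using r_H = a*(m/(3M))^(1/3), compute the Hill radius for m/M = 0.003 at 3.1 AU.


r_H = a * (m/3M)^(1/3) = 3.1 * (0.003/3)^(1/3) = 0.31

0.31 AU


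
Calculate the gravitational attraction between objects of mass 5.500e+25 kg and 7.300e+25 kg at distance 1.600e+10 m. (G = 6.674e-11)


F = G*m1*m2/r^2 = 6.674e-11 * 5.500e+25 * 7.300e+25 / (1.600e+10)^2 = 6.674e-11 * 4.015e+51 / 2.560e+20 = 1.047e+21

1.047e+21 N


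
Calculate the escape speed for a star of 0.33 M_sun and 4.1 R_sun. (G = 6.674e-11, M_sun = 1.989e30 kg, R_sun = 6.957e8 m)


M = 0.33 * 1.989e30 kg = 6.5637e+29 kg; R = 4.1 * 6.957e8 m = 2.85237e+09 m. v_esc = sqrt(2GM/R) = sqrt(2 * 6.674e-11 * 6.5637e+29 / 2.85237e+09) = 175258.6776

175258.6776 m/s


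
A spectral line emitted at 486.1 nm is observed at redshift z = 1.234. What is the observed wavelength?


lam_obs = lam_emit * (1 + z) = 486.1 * (1 + 1.234) = 1085.9474

1085.9474 nm


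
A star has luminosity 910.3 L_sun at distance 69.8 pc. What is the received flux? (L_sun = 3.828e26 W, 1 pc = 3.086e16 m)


F = L / (4*pi*d^2) = 3.485e+29 / (4*pi*(2.154e+18)^2) = 5.976e-09

5.976e-09 W/m^2


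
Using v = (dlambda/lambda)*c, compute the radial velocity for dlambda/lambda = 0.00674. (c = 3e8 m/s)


v = (dlambda/lambda) * c = 0.00674 * 3e8 = 2.022e+06

2.022e+06 m/s


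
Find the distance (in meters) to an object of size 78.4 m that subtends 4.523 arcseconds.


D = size / theta_rad, theta_rad = 4.523 * pi/(180*3600) = 2.193e-05, D = 3.575e+06

3.575e+06 m


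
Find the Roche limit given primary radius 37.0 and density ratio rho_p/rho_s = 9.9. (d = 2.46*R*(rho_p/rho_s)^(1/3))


d_Roche = 2.46 * 37.0 * 9.9^(1/3) = 195.4408

195.4408


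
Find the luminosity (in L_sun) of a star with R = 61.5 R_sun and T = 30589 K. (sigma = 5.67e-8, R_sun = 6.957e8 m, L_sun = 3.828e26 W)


R = 61.5 * 6.957e8 m = 4.278555e+10 m. L = 4*pi*R^2*sigma*T^4 = 4*pi*(4.278555e+10)^2 * 5.67e-8 * 30589^4 = 1.14195313e+33 W. L/L_sun = 1.14195313e+33 / 3.828e26 = 2.983e+06

2.983e+06 L_sun


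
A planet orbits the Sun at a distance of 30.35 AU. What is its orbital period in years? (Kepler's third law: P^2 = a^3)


P = a^(3/2) = 30.35^1.5 = 167.2007

167.2007 years


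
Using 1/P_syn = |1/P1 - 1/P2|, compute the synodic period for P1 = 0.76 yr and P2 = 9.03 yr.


1/P_syn = |1/P1 - 1/P2| = |1/0.76 - 1/9.03| => P_syn = 0.8298

0.8298 years


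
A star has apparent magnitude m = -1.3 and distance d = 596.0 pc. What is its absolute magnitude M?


M = m - 5*log10(d) + 5 = -1.3 - 5*log10(596.0) + 5 = -10.1762

-10.1762


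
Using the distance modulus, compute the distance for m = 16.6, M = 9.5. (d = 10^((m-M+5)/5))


d = 10^((m - M + 5)/5) = 10^((16.6 - 9.5 + 5)/5) = 263.0268

263.0268 pc


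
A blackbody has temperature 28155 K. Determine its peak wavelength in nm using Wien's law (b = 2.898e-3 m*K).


lam_max = b / T = 2.898e-3 / 28155 = 1.029e-07 m = 102.9302 nm

102.9302 nm


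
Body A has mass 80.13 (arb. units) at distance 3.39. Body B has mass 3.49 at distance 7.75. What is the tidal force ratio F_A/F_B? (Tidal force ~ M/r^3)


Ratio = (M1/r1^3) / (M2/r2^3) = (80.13/3.39^3) / (3.49/7.75^3) = 274.3315

274.3315


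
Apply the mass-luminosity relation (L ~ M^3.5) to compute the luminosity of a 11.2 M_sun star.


L/L_sun = (M/M_sun)^3.5 = 11.2^3.5 = 4701.7884

4701.7884 L_sun


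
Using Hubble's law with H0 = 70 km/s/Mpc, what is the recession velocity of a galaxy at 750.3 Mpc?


v = H0 * d = 70 * 750.3 = 52521.0

52521.0 km/s


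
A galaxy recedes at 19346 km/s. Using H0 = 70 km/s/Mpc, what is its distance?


d = v / H0 = 19346 / 70 = 276.3714

276.3714 Mpc


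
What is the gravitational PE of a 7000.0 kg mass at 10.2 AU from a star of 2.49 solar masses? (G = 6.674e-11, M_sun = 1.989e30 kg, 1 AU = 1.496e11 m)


M = 2.49 * 1.989e30 kg = 4.95261e+30 kg; r = 10.2 AU * 1.496e11 m/AU = 1.52592e+12 m. U = -GM*m/r = -(6.674e-11 * 4.95261e+30 * 7000.0) / 1.52592e+12 = -1.516e+12

-1.516e+12 J


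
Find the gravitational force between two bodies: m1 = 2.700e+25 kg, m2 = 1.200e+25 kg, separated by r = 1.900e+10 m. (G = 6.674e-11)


F = G*m1*m2/r^2 = 6.674e-11 * 2.700e+25 * 1.200e+25 / (1.900e+10)^2 = 6.674e-11 * 3.240e+50 / 3.610e+20 = 5.990e+19

5.990e+19 N


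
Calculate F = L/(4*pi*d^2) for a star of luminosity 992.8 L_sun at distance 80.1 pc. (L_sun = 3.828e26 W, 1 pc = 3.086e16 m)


F = L / (4*pi*d^2) = 3.800e+29 / (4*pi*(2.472e+18)^2) = 4.950e-09

4.950e-09 W/m^2


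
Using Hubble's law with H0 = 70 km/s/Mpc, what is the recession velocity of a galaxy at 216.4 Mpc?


v = H0 * d = 70 * 216.4 = 15148.0

15148.0 km/s


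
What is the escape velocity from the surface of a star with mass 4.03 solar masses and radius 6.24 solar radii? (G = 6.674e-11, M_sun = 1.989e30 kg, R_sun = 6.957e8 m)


M = 4.03 * 1.989e30 kg = 8.01567e+30 kg; R = 6.24 * 6.957e8 m = 4.341168e+09 m. v_esc = sqrt(2GM/R) = sqrt(2 * 6.674e-11 * 8.01567e+30 / 4.341168e+09) = 496449.0879

496449.0879 m/s


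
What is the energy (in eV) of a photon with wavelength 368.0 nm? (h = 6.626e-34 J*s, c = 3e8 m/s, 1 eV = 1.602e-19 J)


E = hc/lambda = 6.626e-34 * 3e8 / 3.680e-07 = 5.402e-19 J = 3.3718 eV

3.3718 eV


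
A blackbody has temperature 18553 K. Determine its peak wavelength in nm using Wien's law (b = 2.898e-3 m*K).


lam_max = b / T = 2.898e-3 / 18553 = 1.562e-07 m = 156.2012 nm

156.2012 nm


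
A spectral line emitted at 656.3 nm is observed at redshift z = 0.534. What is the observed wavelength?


lam_obs = lam_emit * (1 + z) = 656.3 * (1 + 0.534) = 1006.7642

1006.7642 nm


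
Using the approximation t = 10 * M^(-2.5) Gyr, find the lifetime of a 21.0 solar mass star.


t = 10 * M^(-2.5) = 10 * 21.0^(-2.5) = 0.0049

0.0049 Gyr


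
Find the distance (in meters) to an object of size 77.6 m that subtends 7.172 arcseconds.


D = size / theta_rad, theta_rad = 7.172 * pi/(180*3600) = 3.477e-05, D = 2.232e+06

2.232e+06 m


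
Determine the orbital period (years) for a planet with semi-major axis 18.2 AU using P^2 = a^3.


P = a^(3/2) = 18.2^1.5 = 77.6439

77.6439 years


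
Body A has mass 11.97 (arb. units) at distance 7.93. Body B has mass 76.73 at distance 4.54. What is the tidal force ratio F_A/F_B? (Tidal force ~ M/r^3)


Ratio = (M1/r1^3) / (M2/r2^3) = (11.97/7.93^3) / (76.73/4.54^3) = 0.0293

0.0293


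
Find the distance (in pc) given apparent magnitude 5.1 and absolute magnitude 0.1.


d = 10^((m - M + 5)/5) = 10^((5.1 - 0.1 + 5)/5) = 100.0

100.0 pc


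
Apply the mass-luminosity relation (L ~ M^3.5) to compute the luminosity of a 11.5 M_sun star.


L/L_sun = (M/M_sun)^3.5 = 11.5^3.5 = 5157.5381

5157.5381 L_sun


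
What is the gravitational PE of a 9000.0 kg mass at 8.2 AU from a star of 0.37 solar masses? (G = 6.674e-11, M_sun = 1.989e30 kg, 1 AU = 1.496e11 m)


M = 0.37 * 1.989e30 kg = 7.3593e+29 kg; r = 8.2 AU * 1.496e11 m/AU = 1.22672e+12 m. U = -GM*m/r = -(6.674e-11 * 7.3593e+29 * 9000.0) / 1.22672e+12 = -3.603e+11

-3.603e+11 J


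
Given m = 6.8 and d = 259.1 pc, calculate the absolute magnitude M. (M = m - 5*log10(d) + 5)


M = m - 5*log10(d) + 5 = 6.8 - 5*log10(259.1) + 5 = -0.2673

-0.2673


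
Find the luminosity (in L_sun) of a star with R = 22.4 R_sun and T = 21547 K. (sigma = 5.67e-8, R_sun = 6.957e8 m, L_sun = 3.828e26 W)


R = 22.4 * 6.957e8 m = 1.558368e+10 m. L = 4*pi*R^2*sigma*T^4 = 4*pi*(1.558368e+10)^2 * 5.67e-8 * 21547^4 = 3.729754211e+31 W. L/L_sun = 3.729754211e+31 / 3.828e26 = 97433.4956

97433.4956 L_sun


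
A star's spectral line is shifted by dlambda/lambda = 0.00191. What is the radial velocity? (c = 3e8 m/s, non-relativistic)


v = (dlambda/lambda) * c = 0.00191 * 3e8 = 573000.0

573000.0 m/s


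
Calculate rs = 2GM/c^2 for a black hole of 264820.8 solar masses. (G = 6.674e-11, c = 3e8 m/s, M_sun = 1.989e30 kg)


M = 264820.8 * 1.989e30 kg = 5.267285712e+35 kg. rs = 2GM/c^2 = 2 * 6.674e-11 * 5.267285712e+35 / (3e8)^2 = 7.812e+08

7.812e+08 m


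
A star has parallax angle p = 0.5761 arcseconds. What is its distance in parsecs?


d = 1/p = 1/0.5761 = 1.7358

1.7358 pc


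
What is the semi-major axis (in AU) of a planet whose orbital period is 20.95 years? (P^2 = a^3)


a = P^(2/3) = 20.95^(2/3) = 7.5996

7.5996 AU


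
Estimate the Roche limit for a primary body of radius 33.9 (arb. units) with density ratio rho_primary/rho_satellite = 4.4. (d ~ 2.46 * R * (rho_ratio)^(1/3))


d_Roche = 2.46 * 33.9 * 4.4^(1/3) = 136.653

136.653


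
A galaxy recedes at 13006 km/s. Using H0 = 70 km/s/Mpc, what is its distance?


d = v / H0 = 13006 / 70 = 185.8

185.8 Mpc


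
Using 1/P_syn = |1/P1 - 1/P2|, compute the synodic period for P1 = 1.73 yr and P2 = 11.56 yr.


1/P_syn = |1/P1 - 1/P2| = |1/1.73 - 1/11.56| => P_syn = 2.0345

2.0345 years


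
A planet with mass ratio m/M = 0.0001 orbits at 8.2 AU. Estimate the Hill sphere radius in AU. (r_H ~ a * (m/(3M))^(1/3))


r_H = a * (m/3M)^(1/3) = 8.2 * (0.0001/3)^(1/3) = 0.2639

0.2639 AU


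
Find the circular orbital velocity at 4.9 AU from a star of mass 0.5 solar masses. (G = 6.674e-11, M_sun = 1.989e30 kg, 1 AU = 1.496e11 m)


v = sqrt(GM/r) = sqrt(6.674e-11 * 9.945e+29 / 7.330e+11) = 9515.501

9515.501 m/s


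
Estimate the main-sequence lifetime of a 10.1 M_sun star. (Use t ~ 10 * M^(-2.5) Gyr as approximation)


t = 10 * M^(-2.5) = 10 * 10.1^(-2.5) = 0.0308

0.0308 Gyr


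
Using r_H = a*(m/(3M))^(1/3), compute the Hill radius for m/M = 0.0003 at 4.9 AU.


r_H = a * (m/3M)^(1/3) = 4.9 * (0.0003/3)^(1/3) = 0.2274

0.2274 AU


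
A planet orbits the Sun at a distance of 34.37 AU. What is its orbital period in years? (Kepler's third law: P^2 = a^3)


P = a^(3/2) = 34.37^1.5 = 201.4973

201.4973 years


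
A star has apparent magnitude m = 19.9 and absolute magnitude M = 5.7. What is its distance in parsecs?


d = 10^((m - M + 5)/5) = 10^((19.9 - 5.7 + 5)/5) = 6918.3097

6918.3097 pc


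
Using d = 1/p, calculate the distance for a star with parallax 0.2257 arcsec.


d = 1/p = 1/0.2257 = 4.4307

4.4307 pc


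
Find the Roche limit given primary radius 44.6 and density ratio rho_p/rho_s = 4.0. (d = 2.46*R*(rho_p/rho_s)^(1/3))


d_Roche = 2.46 * 44.6 * 4.0^(1/3) = 174.1633

174.1633


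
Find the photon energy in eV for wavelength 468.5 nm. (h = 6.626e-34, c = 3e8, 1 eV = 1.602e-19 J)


E = hc/lambda = 6.626e-34 * 3e8 / 4.685e-07 = 4.243e-19 J = 2.6485 eV

2.6485 eV


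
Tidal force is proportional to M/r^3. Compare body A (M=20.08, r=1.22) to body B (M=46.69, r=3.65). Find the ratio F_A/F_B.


Ratio = (M1/r1^3) / (M2/r2^3) = (20.08/1.22^3) / (46.69/3.65^3) = 11.517

11.517


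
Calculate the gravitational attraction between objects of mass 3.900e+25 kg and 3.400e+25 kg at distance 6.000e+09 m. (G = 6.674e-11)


F = G*m1*m2/r^2 = 6.674e-11 * 3.900e+25 * 3.400e+25 / (6.000e+09)^2 = 6.674e-11 * 1.326e+51 / 3.600e+19 = 2.458e+21

2.458e+21 N


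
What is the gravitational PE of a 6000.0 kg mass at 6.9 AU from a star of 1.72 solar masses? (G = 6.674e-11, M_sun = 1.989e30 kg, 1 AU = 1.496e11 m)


M = 1.72 * 1.989e30 kg = 3.42108e+30 kg; r = 6.9 AU * 1.496e11 m/AU = 1.03224e+12 m. U = -GM*m/r = -(6.674e-11 * 3.42108e+30 * 6000.0) / 1.03224e+12 = -1.327e+12

-1.327e+12 J


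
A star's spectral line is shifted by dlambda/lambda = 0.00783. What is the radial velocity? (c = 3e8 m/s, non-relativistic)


v = (dlambda/lambda) * c = 0.00783 * 3e8 = 2.349e+06

2.349e+06 m/s


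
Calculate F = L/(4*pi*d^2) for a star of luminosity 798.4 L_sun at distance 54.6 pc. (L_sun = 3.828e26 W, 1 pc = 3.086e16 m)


F = L / (4*pi*d^2) = 3.056e+29 / (4*pi*(1.685e+18)^2) = 8.567e-09

8.567e-09 W/m^2


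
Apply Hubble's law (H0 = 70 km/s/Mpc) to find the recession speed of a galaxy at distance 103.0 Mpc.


v = H0 * d = 70 * 103.0 = 7210.0

7210.0 km/s


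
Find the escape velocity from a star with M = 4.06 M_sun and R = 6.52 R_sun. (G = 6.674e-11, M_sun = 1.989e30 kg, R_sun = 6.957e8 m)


M = 4.06 * 1.989e30 kg = 8.07534e+30 kg; R = 6.52 * 6.957e8 m = 4.535964e+09 m. v_esc = sqrt(2GM/R) = sqrt(2 * 6.674e-11 * 8.07534e+30 / 4.535964e+09) = 487476.5264

487476.5264 m/s


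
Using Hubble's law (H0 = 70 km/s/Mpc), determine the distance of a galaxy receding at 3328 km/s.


d = v / H0 = 3328 / 70 = 47.5429

47.5429 Mpc


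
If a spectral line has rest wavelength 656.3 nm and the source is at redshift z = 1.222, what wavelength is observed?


lam_obs = lam_emit * (1 + z) = 656.3 * (1 + 1.222) = 1458.2986

1458.2986 nm


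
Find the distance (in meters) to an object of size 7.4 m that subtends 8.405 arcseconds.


D = size / theta_rad, theta_rad = 8.405 * pi/(180*3600) = 4.075e-05, D = 181601.3761

181601.3761 m


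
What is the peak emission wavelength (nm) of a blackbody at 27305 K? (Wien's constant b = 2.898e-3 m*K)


lam_max = b / T = 2.898e-3 / 27305 = 1.061e-07 m = 106.1344 nm

106.1344 nm


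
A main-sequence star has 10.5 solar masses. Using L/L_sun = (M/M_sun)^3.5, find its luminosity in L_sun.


L/L_sun = (M/M_sun)^3.5 = 10.5^3.5 = 3751.1337

3751.1337 L_sun


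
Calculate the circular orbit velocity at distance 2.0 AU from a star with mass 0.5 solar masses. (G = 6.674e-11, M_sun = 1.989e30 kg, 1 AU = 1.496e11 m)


v = sqrt(GM/r) = sqrt(6.674e-11 * 9.945e+29 / 2.992e+11) = 14894.1149

14894.1149 m/s


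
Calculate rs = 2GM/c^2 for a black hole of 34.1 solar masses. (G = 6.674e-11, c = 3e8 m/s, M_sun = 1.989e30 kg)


M = 34.1 * 1.989e30 kg = 6.78249e+31 kg. rs = 2GM/c^2 = 2 * 6.674e-11 * 6.78249e+31 / (3e8)^2 = 100591.8628

100591.8628 m


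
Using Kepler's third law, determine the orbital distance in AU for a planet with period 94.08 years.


a = P^(2/3) = 94.08^(2/3) = 20.6854

20.6854 AU


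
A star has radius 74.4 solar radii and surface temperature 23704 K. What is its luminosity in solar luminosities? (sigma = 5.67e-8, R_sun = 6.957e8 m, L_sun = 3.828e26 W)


R = 74.4 * 6.957e8 m = 5.176008e+10 m. L = 4*pi*R^2*sigma*T^4 = 4*pi*(5.176008e+10)^2 * 5.67e-8 * 23704^4 = 6.026558194e+32 W. L/L_sun = 6.026558194e+32 / 3.828e26 = 1.574e+06

1.574e+06 L_sun


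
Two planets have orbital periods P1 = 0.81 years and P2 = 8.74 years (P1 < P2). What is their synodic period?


1/P_syn = |1/P1 - 1/P2| = |1/0.81 - 1/8.74| => P_syn = 0.8927

0.8927 years


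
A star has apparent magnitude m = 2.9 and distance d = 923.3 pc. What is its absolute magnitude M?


M = m - 5*log10(d) + 5 = 2.9 - 5*log10(923.3) + 5 = -6.9267

-6.9267


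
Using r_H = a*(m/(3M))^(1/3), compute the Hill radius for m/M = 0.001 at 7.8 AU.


r_H = a * (m/3M)^(1/3) = 7.8 * (0.001/3)^(1/3) = 0.5408

0.5408 AU


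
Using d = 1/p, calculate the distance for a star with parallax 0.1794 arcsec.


d = 1/p = 1/0.1794 = 5.5741

5.5741 pc


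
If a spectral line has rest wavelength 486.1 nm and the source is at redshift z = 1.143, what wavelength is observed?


lam_obs = lam_emit * (1 + z) = 486.1 * (1 + 1.143) = 1041.7123

1041.7123 nm


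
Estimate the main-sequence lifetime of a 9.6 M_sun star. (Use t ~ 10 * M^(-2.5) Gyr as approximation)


t = 10 * M^(-2.5) = 10 * 9.6^(-2.5) = 0.035

0.035 Gyr


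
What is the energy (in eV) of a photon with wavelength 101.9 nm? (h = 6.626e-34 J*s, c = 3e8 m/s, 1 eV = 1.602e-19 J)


E = hc/lambda = 6.626e-34 * 3e8 / 1.019e-07 = 1.951e-18 J = 12.1769 eV

12.1769 eV


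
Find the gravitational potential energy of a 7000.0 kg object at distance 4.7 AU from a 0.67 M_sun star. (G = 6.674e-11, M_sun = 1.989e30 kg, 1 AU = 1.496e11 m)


M = 0.67 * 1.989e30 kg = 1.33263e+30 kg; r = 4.7 AU * 1.496e11 m/AU = 7.0312e+11 m. U = -GM*m/r = -(6.674e-11 * 1.33263e+30 * 7000.0) / 7.0312e+11 = -8.855e+11

-8.855e+11 J


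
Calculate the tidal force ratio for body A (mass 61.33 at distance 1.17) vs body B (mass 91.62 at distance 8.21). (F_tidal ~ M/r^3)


Ratio = (M1/r1^3) / (M2/r2^3) = (61.33/1.17^3) / (91.62/8.21^3) = 231.2888

231.2888


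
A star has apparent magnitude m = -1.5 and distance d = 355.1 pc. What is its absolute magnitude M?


M = m - 5*log10(d) + 5 = -1.5 - 5*log10(355.1) + 5 = -9.2518

-9.2518


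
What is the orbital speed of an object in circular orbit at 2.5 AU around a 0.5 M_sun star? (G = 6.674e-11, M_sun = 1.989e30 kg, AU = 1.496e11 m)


v = sqrt(GM/r) = sqrt(6.674e-11 * 9.945e+29 / 3.740e+11) = 13321.7014

13321.7014 m/s


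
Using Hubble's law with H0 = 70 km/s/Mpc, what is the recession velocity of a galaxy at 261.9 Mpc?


v = H0 * d = 70 * 261.9 = 18333.0

18333.0 km/s


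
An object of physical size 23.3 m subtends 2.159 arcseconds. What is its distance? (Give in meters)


D = size / theta_rad, theta_rad = 2.159 * pi/(180*3600) = 1.047e-05, D = 2.226e+06

2.226e+06 m


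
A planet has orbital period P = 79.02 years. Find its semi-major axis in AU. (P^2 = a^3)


a = P^(2/3) = 79.02^(2/3) = 18.4144

18.4144 AU


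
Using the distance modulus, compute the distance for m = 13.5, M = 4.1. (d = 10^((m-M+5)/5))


d = 10^((m - M + 5)/5) = 10^((13.5 - 4.1 + 5)/5) = 758.5776

758.5776 pc


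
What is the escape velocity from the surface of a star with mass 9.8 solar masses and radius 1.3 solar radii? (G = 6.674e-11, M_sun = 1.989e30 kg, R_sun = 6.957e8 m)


M = 9.8 * 1.989e30 kg = 1.94922e+31 kg; R = 1.3 * 6.957e8 m = 9.0441e+08 m. v_esc = sqrt(2GM/R) = sqrt(2 * 6.674e-11 * 1.94922e+31 / 9.0441e+08) = 1.696e+06

1.696e+06 m/s


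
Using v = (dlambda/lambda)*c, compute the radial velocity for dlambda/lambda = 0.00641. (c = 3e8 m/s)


v = (dlambda/lambda) * c = 0.00641 * 3e8 = 1.923e+06

1.923e+06 m/s


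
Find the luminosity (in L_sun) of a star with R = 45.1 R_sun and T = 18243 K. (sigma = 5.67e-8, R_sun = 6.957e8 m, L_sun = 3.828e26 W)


R = 45.1 * 6.957e8 m = 3.137607e+10 m. L = 4*pi*R^2*sigma*T^4 = 4*pi*(3.137607e+10)^2 * 5.67e-8 * 18243^4 = 7.769177539e+31 W. L/L_sun = 7.769177539e+31 / 3.828e26 = 202956.571

202956.571 L_sun


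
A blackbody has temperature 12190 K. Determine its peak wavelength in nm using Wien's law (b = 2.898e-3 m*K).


lam_max = b / T = 2.898e-3 / 12190 = 2.377e-07 m = 237.7358 nm

237.7358 nm


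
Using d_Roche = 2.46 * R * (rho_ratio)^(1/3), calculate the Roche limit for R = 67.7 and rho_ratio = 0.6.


d_Roche = 2.46 * 67.7 * 0.6^(1/3) = 140.467

140.467


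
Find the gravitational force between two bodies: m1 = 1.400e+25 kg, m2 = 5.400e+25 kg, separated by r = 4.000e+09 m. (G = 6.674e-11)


F = G*m1*m2/r^2 = 6.674e-11 * 1.400e+25 * 5.400e+25 / (4.000e+09)^2 = 6.674e-11 * 7.560e+50 / 1.600e+19 = 3.153e+21

3.153e+21 N


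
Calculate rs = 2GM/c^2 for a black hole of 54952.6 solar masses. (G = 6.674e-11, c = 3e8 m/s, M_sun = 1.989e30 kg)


M = 54952.6 * 1.989e30 kg = 1.093007214e+35 kg. rs = 2GM/c^2 = 2 * 6.674e-11 * 1.093007214e+35 / (3e8)^2 = 1.621e+08

1.621e+08 m


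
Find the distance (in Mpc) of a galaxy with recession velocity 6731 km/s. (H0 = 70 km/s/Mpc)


d = v / H0 = 6731 / 70 = 96.1571

96.1571 Mpc


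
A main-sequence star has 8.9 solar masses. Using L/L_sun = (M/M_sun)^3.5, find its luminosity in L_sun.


L/L_sun = (M/M_sun)^3.5 = 8.9^3.5 = 2103.1247

2103.1247 L_sun


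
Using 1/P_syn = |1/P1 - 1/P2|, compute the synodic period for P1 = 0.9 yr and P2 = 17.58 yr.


1/P_syn = |1/P1 - 1/P2| = |1/0.9 - 1/17.58| => P_syn = 0.9486

0.9486 years


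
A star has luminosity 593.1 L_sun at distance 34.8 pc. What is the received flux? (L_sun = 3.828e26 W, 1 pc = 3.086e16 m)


F = L / (4*pi*d^2) = 2.270e+29 / (4*pi*(1.074e+18)^2) = 1.567e-08

1.567e-08 W/m^2


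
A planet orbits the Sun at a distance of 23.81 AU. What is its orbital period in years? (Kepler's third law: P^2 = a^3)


P = a^(3/2) = 23.81^1.5 = 116.1821

116.1821 years


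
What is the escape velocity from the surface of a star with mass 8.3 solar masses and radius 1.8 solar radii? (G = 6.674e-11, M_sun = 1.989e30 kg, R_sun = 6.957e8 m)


M = 8.3 * 1.989e30 kg = 1.65087e+31 kg; R = 1.8 * 6.957e8 m = 1.25226e+09 m. v_esc = sqrt(2GM/R) = sqrt(2 * 6.674e-11 * 1.65087e+31 / 1.25226e+09) = 1.327e+06

1.327e+06 m/s


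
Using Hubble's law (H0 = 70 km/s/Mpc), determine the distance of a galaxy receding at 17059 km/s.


d = v / H0 = 17059 / 70 = 243.7

243.7 Mpc


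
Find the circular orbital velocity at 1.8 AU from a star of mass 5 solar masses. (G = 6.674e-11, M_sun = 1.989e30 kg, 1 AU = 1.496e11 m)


v = sqrt(GM/r) = sqrt(6.674e-11 * 9.945e+30 / 2.693e+11) = 49647.0497

49647.0497 m/s


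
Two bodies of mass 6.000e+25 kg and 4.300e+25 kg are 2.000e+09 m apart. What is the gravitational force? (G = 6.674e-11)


F = G*m1*m2/r^2 = 6.674e-11 * 6.000e+25 * 4.300e+25 / (2.000e+09)^2 = 6.674e-11 * 2.580e+51 / 4.000e+18 = 4.305e+22

4.305e+22 N


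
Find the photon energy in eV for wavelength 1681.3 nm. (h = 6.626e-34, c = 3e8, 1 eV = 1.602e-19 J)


E = hc/lambda = 6.626e-34 * 3e8 / 1.681e-06 = 1.182e-19 J = 0.738 eV

0.738 eV


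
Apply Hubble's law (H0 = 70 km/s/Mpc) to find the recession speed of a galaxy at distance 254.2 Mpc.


v = H0 * d = 70 * 254.2 = 17794.0

17794.0 km/s


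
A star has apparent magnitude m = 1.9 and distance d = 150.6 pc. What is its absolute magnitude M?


M = m - 5*log10(d) + 5 = 1.9 - 5*log10(150.6) + 5 = -3.9891

-3.9891


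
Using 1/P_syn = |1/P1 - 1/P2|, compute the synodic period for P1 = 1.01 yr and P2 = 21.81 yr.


1/P_syn = |1/P1 - 1/P2| = |1/1.01 - 1/21.81| => P_syn = 1.059

1.059 years


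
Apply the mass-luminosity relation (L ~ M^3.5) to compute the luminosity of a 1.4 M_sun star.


L/L_sun = (M/M_sun)^3.5 = 1.4^3.5 = 3.2467

3.2467 L_sun


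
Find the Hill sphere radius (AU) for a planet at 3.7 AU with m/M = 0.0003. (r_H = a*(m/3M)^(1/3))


r_H = a * (m/3M)^(1/3) = 3.7 * (0.0003/3)^(1/3) = 0.1717

0.1717 AU


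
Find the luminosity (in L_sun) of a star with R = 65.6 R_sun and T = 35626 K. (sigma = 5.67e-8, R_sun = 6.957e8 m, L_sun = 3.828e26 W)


R = 65.6 * 6.957e8 m = 4.563792e+10 m. L = 4*pi*R^2*sigma*T^4 = 4*pi*(4.563792e+10)^2 * 5.67e-8 * 35626^4 = 2.390632739e+33 W. L/L_sun = 2.390632739e+33 / 3.828e26 = 6.245e+06

6.245e+06 L_sun


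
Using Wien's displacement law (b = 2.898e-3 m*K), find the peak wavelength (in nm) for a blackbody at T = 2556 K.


lam_max = b / T = 2.898e-3 / 2556 = 1.134e-06 m = 1133.8028 nm

1133.8028 nm


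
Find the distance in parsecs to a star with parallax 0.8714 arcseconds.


d = 1/p = 1/0.8714 = 1.1476

1.1476 pc


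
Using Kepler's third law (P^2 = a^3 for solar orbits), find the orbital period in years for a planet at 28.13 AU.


P = a^(3/2) = 28.13^1.5 = 149.1951

149.1951 years


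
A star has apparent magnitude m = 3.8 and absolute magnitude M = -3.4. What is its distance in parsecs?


d = 10^((m - M + 5)/5) = 10^((3.8 - -3.4 + 5)/5) = 275.4229

275.4229 pc


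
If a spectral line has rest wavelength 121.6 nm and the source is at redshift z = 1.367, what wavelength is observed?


lam_obs = lam_emit * (1 + z) = 121.6 * (1 + 1.367) = 287.8272

287.8272 nm


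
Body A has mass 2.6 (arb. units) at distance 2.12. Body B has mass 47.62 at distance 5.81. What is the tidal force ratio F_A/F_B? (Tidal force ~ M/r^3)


Ratio = (M1/r1^3) / (M2/r2^3) = (2.6/2.12^3) / (47.62/5.81^3) = 1.1238

1.1238


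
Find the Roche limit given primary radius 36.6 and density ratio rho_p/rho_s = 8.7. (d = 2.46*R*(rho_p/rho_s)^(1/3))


d_Roche = 2.46 * 36.6 * 8.7^(1/3) = 185.178

185.178


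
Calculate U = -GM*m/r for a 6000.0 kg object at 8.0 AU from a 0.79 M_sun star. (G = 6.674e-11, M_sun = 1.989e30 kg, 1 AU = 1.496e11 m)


M = 0.79 * 1.989e30 kg = 1.57131e+30 kg; r = 8.0 AU * 1.496e11 m/AU = 1.1968e+12 m. U = -GM*m/r = -(6.674e-11 * 1.57131e+30 * 6000.0) / 1.1968e+12 = -5.257e+11

-5.257e+11 J


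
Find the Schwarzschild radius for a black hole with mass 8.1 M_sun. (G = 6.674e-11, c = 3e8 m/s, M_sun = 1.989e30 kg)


M = 8.1 * 1.989e30 kg = 1.61109e+31 kg. rs = 2GM/c^2 = 2 * 6.674e-11 * 1.61109e+31 / (3e8)^2 = 23894.2548

23894.2548 m


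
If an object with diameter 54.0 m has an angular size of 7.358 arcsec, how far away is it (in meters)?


D = size / theta_rad, theta_rad = 7.358 * pi/(180*3600) = 3.567e-05, D = 1.514e+06

1.514e+06 m


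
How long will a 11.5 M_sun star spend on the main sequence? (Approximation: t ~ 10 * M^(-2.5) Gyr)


t = 10 * M^(-2.5) = 10 * 11.5^(-2.5) = 0.0223

0.0223 Gyr


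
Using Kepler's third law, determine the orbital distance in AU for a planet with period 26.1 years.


a = P^(2/3) = 26.1^(2/3) = 8.7989

8.7989 AU


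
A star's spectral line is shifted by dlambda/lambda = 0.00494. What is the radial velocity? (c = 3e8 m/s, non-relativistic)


v = (dlambda/lambda) * c = 0.00494 * 3e8 = 1.482e+06

1.482e+06 m/s


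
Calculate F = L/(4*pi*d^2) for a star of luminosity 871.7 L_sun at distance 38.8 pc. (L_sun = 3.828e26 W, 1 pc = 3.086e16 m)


F = L / (4*pi*d^2) = 3.337e+29 / (4*pi*(1.197e+18)^2) = 1.852e-08

1.852e-08 W/m^2


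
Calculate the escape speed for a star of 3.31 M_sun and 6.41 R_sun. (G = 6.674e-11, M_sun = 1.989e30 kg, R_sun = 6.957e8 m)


M = 3.31 * 1.989e30 kg = 6.58359e+30 kg; R = 6.41 * 6.957e8 m = 4.459437e+09 m. v_esc = sqrt(2GM/R) = sqrt(2 * 6.674e-11 * 6.58359e+30 / 4.459437e+09) = 443914.6431

443914.6431 m/s


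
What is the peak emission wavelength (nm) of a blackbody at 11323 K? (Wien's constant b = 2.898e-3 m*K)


lam_max = b / T = 2.898e-3 / 11323 = 2.559e-07 m = 255.9392 nm

255.9392 nm


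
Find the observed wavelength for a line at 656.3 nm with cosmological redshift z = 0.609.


lam_obs = lam_emit * (1 + z) = 656.3 * (1 + 0.609) = 1055.9867

1055.9867 nm


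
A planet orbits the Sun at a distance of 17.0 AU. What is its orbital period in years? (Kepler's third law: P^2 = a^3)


P = a^(3/2) = 17.0^1.5 = 70.0928

70.0928 years


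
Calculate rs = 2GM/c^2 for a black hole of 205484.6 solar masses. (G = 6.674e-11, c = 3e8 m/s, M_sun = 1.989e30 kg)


M = 205484.6 * 1.989e30 kg = 4.087088694e+35 kg. rs = 2GM/c^2 = 2 * 6.674e-11 * 4.087088694e+35 / (3e8)^2 = 6.062e+08

6.062e+08 m


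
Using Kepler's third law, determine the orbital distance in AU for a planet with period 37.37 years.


a = P^(2/3) = 37.37^(2/3) = 11.1776

11.1776 AU


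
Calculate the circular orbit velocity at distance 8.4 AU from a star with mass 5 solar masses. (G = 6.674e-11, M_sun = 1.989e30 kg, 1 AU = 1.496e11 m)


v = sqrt(GM/r) = sqrt(6.674e-11 * 9.945e+30 / 1.257e+12) = 22982.1183

22982.1183 m/s


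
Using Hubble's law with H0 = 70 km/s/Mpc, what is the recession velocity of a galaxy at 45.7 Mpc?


v = H0 * d = 70 * 45.7 = 3199.0

3199.0 km/s


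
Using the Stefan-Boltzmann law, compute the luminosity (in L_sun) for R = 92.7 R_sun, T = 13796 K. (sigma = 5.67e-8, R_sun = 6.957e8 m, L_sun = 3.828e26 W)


R = 92.7 * 6.957e8 m = 6.449139e+10 m. L = 4*pi*R^2*sigma*T^4 = 4*pi*(6.449139e+10)^2 * 5.67e-8 * 13796^4 = 1.07351753e+32 W. L/L_sun = 1.07351753e+32 / 3.828e26 = 280438.2263

280438.2263 L_sun


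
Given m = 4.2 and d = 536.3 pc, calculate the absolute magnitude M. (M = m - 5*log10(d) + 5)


M = m - 5*log10(d) + 5 = 4.2 - 5*log10(536.3) + 5 = -4.447

-4.447


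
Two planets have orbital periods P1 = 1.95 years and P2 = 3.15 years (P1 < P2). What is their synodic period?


1/P_syn = |1/P1 - 1/P2| = |1/1.95 - 1/3.15| => P_syn = 5.1187

5.1187 years


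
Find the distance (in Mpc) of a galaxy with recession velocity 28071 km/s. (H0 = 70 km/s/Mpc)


d = v / H0 = 28071 / 70 = 401.0143

401.0143 Mpc


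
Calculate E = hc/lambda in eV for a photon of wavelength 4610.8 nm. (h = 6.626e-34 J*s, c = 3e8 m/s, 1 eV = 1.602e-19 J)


E = hc/lambda = 6.626e-34 * 3e8 / 4.611e-06 = 4.311e-20 J = 0.2691 eV

0.2691 eV


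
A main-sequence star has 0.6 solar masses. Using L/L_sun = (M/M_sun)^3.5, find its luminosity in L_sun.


L/L_sun = (M/M_sun)^3.5 = 0.6^3.5 = 0.1673

0.1673 L_sun


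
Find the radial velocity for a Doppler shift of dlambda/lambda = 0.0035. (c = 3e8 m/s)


v = (dlambda/lambda) * c = 0.0035 * 3e8 = 1.050e+06

1.050e+06 m/s


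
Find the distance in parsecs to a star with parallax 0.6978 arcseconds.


d = 1/p = 1/0.6978 = 1.4331

1.4331 pc


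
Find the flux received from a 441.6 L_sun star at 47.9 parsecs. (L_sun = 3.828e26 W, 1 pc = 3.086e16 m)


F = L / (4*pi*d^2) = 1.690e+29 / (4*pi*(1.478e+18)^2) = 6.156e-09

6.156e-09 W/m^2


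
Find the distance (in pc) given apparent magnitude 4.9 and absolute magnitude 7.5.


d = 10^((m - M + 5)/5) = 10^((4.9 - 7.5 + 5)/5) = 3.02

3.02 pc


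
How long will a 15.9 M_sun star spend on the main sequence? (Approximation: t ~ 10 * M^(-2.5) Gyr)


t = 10 * M^(-2.5) = 10 * 15.9^(-2.5) = 0.0099

0.0099 Gyr


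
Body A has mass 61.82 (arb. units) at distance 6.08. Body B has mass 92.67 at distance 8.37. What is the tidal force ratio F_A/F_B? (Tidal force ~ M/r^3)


Ratio = (M1/r1^3) / (M2/r2^3) = (61.82/6.08^3) / (92.67/8.37^3) = 1.7404

1.7404


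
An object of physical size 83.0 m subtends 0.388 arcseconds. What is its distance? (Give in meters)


D = size / theta_rad, theta_rad = 0.388 * pi/(180*3600) = 1.881e-06, D = 4.412e+07

4.412e+07 m


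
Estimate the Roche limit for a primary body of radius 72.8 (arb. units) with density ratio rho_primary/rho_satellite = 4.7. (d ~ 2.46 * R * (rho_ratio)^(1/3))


d_Roche = 2.46 * 72.8 * 4.7^(1/3) = 299.9847

299.9847


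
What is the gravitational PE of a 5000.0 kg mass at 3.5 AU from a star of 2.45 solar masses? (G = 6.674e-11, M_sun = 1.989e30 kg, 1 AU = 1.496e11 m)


M = 2.45 * 1.989e30 kg = 4.87305e+30 kg; r = 3.5 AU * 1.496e11 m/AU = 5.236e+11 m. U = -GM*m/r = -(6.674e-11 * 4.87305e+30 * 5000.0) / 5.236e+11 = -3.106e+12

-3.106e+12 J


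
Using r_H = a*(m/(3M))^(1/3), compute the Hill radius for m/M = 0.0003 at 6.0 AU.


r_H = a * (m/3M)^(1/3) = 6.0 * (0.0003/3)^(1/3) = 0.2785

0.2785 AU


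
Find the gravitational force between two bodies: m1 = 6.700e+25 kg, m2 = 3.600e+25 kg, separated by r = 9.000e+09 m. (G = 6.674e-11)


F = G*m1*m2/r^2 = 6.674e-11 * 6.700e+25 * 3.600e+25 / (9.000e+09)^2 = 6.674e-11 * 2.412e+51 / 8.100e+19 = 1.987e+21

1.987e+21 N


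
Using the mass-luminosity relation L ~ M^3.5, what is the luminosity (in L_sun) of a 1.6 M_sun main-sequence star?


L/L_sun = (M/M_sun)^3.5 = 1.6^3.5 = 5.1811

5.1811 L_sun


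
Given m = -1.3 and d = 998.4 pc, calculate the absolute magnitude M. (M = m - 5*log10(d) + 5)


M = m - 5*log10(d) + 5 = -1.3 - 5*log10(998.4) + 5 = -11.2965

-11.2965


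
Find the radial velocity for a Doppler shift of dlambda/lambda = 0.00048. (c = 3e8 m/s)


v = (dlambda/lambda) * c = 0.00048 * 3e8 = 144000.0

144000.0 m/s


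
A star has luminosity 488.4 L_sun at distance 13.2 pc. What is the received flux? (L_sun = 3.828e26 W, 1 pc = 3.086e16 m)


F = L / (4*pi*d^2) = 1.870e+29 / (4*pi*(4.074e+17)^2) = 8.966e-08

8.966e-08 W/m^2
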